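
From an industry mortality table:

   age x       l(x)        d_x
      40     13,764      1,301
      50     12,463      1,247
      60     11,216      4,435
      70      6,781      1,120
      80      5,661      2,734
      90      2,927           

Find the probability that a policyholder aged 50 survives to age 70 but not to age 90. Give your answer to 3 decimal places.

This is the probability of reaching 70 but not 90, conditional on being alive at 50: (l(70) − l(90)) / l(50).
= (6,781 − 2,927) / 12,463 = 3,854 / 12,463 = 0.309235.

0.309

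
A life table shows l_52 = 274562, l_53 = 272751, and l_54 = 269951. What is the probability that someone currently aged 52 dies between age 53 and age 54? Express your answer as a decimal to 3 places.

We want 1|1q52 = (l_53 − l_54)/l_52.
This is the probability of reaching 53 but not 54, conditional on being alive at 52: (l_53 − l_54) / l_52.
= (272751 − 269951) / 274562 = 2800 / 274562 = 0.010198.

0.010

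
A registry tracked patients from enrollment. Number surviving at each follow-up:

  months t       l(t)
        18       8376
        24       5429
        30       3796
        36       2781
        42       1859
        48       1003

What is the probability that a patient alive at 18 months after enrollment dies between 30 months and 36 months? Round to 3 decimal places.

This is the probability of reaching 30 but not 36, conditional on being alive at 18: (l(30) − l(36)) / l(18).
= (3796 − 2781) / 8376 = 1015 / 8376 = 0.121180.

0.121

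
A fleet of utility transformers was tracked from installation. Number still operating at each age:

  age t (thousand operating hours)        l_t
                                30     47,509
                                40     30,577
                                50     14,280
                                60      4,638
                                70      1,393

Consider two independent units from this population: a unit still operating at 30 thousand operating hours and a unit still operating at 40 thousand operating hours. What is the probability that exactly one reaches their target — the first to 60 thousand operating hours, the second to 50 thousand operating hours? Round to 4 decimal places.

p₁ = l_60/l_30 = 4,638/47,509 = 0.097624; p₂ = l_50/l_40 = 14,280/30,577 = 0.467018.
P(exactly one) = p₁(1−p₂) + (1−p₁)p₂ = 0.052032 + 0.421426 = 0.473458.

0.4735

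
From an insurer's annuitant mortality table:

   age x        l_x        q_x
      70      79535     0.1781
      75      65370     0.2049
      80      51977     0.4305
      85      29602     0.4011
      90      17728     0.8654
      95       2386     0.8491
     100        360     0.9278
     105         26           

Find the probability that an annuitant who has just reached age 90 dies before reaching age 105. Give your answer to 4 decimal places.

0.9985

P(die before 105 | alive at 90) = 1 − l_105/l_90 = 1 − 26/17728 = (17702)/17728 = 0.998533.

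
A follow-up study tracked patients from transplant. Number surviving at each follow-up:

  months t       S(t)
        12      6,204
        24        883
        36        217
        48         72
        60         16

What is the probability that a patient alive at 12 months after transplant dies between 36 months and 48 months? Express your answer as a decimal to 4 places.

0.0234

This is the probability of reaching 36 but not 48, conditional on being alive at 12: (S(36) − S(48)) / S(12).
= (217 − 72) / 6,204 = 145 / 6,204 = 0.023372.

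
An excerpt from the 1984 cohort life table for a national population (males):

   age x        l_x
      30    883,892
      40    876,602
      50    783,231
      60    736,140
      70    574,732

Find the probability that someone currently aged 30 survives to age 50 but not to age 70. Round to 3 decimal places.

0.236

We want 20|20q30 = (l_50 − l_70)/l_30.
This is the probability of reaching 50 but not 70, conditional on being alive at 30: (l_50 − l_70) / l_30.
= (783,231 − 574,732) / 883,892 = 208,499 / 883,892 = 0.235887.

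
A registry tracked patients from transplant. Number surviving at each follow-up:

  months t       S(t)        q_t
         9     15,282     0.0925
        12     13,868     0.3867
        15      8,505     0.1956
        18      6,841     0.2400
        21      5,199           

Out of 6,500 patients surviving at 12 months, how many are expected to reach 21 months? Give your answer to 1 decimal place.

The relevant probability is 5,199/13,868 = 0.374892.
Expected number = 6,500 × 0.374892 = 2436.8.

2436.8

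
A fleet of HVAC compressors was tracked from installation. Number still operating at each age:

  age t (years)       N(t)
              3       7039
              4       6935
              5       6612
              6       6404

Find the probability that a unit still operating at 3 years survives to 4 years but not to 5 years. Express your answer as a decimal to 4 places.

0.0459

This is the probability of reaching 4 but not 5, conditional on being operational at 3: (N(4) − N(5)) / N(3).
= (6935 − 6612) / 7039 = 323 / 7039 = 0.045887.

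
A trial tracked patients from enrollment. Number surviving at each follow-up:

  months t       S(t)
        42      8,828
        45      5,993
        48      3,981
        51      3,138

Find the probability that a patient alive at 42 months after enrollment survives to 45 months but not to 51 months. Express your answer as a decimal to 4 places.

This is the probability of reaching 45 but not 51, conditional on being alive at 42: (S(45) − S(51)) / S(42).
= (5,993 − 3,138) / 8,828 = 2,855 / 8,828 = 0.323403.

0.3234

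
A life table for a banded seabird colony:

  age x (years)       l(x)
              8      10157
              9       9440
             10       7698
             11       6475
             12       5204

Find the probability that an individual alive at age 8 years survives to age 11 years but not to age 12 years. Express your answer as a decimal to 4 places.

0.1251

This is the probability of reaching 11 but not 12, conditional on being alive at 8: (l(11) − l(12)) / l(8).
= (6475 − 5204) / 10157 = 1271 / 10157 = 0.125135.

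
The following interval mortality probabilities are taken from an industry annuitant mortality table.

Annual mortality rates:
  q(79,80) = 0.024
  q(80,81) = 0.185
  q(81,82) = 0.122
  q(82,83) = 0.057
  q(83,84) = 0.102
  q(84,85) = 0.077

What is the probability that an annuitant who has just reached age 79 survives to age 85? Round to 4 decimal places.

Chaining the interval survival probabilities: (1 − 0.024) × (1 − 0.185) × (1 − 0.122) × (1 − 0.057) × (1 − 0.102) × (1 − 0.077).
= 0.976 × 0.815 × 0.878 × 0.943 × 0.898 × 0.923 = 0.545873.

0.5459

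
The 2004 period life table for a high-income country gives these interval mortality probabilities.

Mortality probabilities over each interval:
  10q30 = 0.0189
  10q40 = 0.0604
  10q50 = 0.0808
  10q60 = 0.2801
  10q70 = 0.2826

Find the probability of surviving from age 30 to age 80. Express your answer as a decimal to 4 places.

Chaining the interval survival probabilities: (1 − 0.0189) × (1 − 0.0604) × (1 − 0.0808) × (1 − 0.2801) × (1 − 0.2826).
= 0.9811 × 0.9396 × 0.9192 × 0.7199 × 0.7174 = 0.437623.

0.4376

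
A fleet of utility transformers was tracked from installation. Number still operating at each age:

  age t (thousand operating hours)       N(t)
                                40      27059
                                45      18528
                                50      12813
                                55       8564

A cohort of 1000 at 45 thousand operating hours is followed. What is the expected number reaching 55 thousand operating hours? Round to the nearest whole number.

The relevant probability is 8564/18528 = 0.462219.
Expected number = 1000 × 0.462219 = 462.

462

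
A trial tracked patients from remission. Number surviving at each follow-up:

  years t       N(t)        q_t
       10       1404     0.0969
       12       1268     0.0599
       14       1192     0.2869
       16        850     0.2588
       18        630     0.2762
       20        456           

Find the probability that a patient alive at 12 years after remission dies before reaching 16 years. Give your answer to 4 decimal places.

0.3297

P(die before 16 | alive at 12) = 1 − N(16)/N(12) = 1 − 850/1268 = (418)/1268 = 0.329653.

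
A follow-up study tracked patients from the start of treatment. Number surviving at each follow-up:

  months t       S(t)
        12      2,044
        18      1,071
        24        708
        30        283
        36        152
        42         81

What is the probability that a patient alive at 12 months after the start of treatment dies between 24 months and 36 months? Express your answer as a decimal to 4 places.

0.2720

This is the probability of reaching 24 but not 36, conditional on being alive at 12: (S(24) − S(36)) / S(12).
= (708 − 152) / 2,044 = 556 / 2,044 = 0.272016.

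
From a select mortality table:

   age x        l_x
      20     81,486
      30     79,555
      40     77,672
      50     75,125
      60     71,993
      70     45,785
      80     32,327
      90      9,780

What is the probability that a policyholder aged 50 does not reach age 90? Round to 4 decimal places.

P(die before 90 | alive at 50) = 1 − l_90/l_50 = 1 − 9,780/75,125 = (65,345)/75,125 = 0.869817.

0.8698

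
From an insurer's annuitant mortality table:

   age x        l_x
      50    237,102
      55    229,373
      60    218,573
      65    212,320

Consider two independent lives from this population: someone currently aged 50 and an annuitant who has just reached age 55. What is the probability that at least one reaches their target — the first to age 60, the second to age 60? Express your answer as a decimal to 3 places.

p₁ = l_60/l_50 = 218,573/237,102 = 0.921852; p₂ = l_60/l_55 = 218,573/229,373 = 0.952915.
P(at least one) = 1 − (1−p₁)(1−p₂) = 1 − 0.078148 × 0.047085 = 0.996320.

0.996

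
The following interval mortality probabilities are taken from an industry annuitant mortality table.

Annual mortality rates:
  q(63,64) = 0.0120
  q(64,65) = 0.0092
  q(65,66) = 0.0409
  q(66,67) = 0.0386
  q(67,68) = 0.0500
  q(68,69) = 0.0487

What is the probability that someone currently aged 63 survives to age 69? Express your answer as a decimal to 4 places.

0.8157

The overall survival probability is (1 − 0.0120) × (1 − 0.0092) × (1 − 0.0409) × (1 − 0.0386) × (1 − 0.0500) × (1 − 0.0487).
= 0.9880 × 0.9908 × 0.9591 × 0.9614 × 0.9500 × 0.9513 = 0.815741.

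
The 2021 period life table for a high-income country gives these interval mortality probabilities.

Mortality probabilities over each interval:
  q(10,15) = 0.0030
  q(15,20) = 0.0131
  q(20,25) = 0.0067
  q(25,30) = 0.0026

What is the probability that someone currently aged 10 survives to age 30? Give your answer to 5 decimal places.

Chaining the interval survival probabilities: (1 − 0.0030) × (1 − 0.0131) × (1 − 0.0067) × (1 − 0.0026).
= 0.9970 × 0.9869 × 0.9933 × 0.9974 = 0.974806.

0.97481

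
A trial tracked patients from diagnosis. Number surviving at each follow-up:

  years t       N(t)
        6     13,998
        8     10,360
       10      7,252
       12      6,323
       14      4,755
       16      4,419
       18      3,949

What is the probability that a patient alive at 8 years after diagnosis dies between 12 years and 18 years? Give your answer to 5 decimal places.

0.22915

This is the probability of reaching 12 but not 18, conditional on being alive at 8: (N(12) − N(18)) / N(8).
= (6,323 − 3,949) / 10,360 = 2,374 / 10,360 = 0.229151.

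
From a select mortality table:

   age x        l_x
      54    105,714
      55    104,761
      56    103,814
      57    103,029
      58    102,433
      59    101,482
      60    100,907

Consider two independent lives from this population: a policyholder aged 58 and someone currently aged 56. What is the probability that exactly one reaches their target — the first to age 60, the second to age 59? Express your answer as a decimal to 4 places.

0.0367

p₁ = l_60/l_58 = 100,907/102,433 = 0.985102; p₂ = l_59/l_56 = 101,482/103,814 = 0.977537.
P(exactly one) = p₁(1−p₂) + (1−p₁)p₂ = 0.022128 + 0.014563 = 0.036692.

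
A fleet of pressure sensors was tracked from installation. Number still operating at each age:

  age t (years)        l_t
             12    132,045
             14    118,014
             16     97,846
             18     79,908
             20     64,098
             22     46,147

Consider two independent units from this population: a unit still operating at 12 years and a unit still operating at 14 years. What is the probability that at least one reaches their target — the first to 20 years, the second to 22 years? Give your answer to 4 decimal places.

p₁ = l_20/l_12 = 64,098/132,045 = 0.485425; p₂ = l_22/l_14 = 46,147/118,014 = 0.391030.
P(at least one) = 1 − (1−p₁)(1−p₂) = 1 − 0.514575 × 0.608970 = 0.686639.

0.6866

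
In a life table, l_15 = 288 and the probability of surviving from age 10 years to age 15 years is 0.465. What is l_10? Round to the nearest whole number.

619

l_10 = l_15 / p = 288 / 0.465 = 619.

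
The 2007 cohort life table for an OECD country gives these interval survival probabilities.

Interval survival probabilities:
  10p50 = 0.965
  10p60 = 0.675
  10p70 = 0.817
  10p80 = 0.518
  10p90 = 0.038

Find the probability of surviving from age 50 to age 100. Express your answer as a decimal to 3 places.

50p50 = 0.965 × 0.675 × 0.817 × 0.518 × 0.038.
= 0.010475.

0.010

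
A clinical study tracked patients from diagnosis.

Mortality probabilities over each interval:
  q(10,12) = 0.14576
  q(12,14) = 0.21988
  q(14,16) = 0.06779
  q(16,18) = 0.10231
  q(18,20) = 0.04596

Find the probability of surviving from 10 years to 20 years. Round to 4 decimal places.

0.5320

Chaining the interval survival probabilities: (1 − 0.14576) × (1 − 0.21988) × (1 − 0.06779) × (1 − 0.10231) × (1 − 0.04596).
= 0.85424 × 0.78012 × 0.93221 × 0.89769 × 0.95404 = 0.532045.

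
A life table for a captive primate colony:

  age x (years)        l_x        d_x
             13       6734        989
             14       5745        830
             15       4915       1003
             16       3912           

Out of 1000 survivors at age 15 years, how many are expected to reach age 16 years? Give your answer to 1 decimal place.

795.9

The relevant probability is 3912/4915 = 0.795931.
Expected number = 1000 × 0.795931 = 795.9.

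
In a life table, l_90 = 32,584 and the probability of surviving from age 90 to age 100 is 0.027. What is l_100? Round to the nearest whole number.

880

l_100 = l_90 × p = 32,584 × 0.027 = 880.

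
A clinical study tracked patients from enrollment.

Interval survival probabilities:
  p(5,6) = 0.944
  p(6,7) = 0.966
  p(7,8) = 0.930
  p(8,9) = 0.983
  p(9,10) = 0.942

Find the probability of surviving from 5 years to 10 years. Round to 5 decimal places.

The overall survival probability is 0.944 × 0.966 × 0.930 × 0.983 × 0.942.
= 0.785302.

0.78530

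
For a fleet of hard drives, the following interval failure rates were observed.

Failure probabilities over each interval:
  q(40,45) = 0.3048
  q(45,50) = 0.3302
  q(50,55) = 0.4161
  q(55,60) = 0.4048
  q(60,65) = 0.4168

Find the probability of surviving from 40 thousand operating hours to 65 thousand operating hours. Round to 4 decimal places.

0.0944

Survival from 40 to 65 is the product of surviving each interval: (1 − 0.3048) × (1 − 0.3302) × (1 − 0.4161) × (1 − 0.4048) × (1 − 0.4168).
= 0.6952 × 0.6698 × 0.5839 × 0.5952 × 0.5832 = 0.094379.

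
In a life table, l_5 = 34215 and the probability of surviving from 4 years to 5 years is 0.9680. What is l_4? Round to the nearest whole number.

l_4 = l_5 / p = 34215 / 0.9680 = 35346.

35346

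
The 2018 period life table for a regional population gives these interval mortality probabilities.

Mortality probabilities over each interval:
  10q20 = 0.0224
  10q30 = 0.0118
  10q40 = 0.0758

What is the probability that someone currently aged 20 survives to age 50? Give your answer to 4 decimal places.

0.8928

Chaining the interval survival probabilities: (1 − 0.0224) × (1 − 0.0118) × (1 − 0.0758).
= 0.9776 × 0.9882 × 0.9242 = 0.892837.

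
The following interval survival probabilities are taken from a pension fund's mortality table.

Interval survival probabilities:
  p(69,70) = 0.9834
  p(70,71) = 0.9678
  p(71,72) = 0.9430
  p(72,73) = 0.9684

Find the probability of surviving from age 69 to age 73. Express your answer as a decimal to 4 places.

0.8691

The overall survival probability is 0.9834 × 0.9678 × 0.9430 × 0.9684.
= 0.869125.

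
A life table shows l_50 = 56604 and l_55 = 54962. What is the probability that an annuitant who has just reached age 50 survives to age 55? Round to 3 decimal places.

0.971

The conditional survival probability is l_55/l_50 = 54962/56604 = 0.970991.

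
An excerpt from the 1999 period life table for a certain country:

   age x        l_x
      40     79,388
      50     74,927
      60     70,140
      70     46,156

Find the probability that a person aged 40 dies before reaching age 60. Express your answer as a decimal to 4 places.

0.1165

P(die before 60 | alive at 40) = 1 − l_60/l_40 = 1 − 70,140/79,388 = (9,248)/79,388 = 0.116491.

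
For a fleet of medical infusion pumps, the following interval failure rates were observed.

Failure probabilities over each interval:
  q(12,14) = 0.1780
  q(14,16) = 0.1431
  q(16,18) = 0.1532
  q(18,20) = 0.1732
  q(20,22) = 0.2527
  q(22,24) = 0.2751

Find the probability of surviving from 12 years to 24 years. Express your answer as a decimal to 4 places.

0.2672

Chaining the interval survival probabilities: (1 − 0.1780) × (1 − 0.1431) × (1 − 0.1532) × (1 − 0.1732) × (1 − 0.2527) × (1 − 0.2751).
= 0.8220 × 0.8569 × 0.8468 × 0.8268 × 0.7473 × 0.7249 = 0.267151.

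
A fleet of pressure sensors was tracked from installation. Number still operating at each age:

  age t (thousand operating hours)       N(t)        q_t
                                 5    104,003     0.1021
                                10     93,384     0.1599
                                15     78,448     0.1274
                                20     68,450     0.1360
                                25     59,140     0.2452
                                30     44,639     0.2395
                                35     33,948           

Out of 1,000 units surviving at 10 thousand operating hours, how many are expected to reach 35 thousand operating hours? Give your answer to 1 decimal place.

363.5

The relevant probability is 33,948/93,384 = 0.363531.
Expected number = 1,000 × 0.363531 = 363.5.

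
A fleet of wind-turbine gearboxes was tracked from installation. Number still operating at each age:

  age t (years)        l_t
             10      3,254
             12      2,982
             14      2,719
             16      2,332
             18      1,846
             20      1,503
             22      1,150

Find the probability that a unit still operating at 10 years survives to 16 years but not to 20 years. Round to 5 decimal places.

0.25476

This is the probability of reaching 16 but not 20, conditional on being operational at 10: (l_16 − l_20) / l_10.
= (2,332 − 1,503) / 3,254 = 829 / 3,254 = 0.254763.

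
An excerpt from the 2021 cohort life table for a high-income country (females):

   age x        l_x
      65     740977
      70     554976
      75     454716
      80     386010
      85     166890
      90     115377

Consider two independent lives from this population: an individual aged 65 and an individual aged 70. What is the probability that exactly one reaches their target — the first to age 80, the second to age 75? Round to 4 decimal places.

0.4866

p₁ = l_80/l_65 = 386010/740977 = 0.520947; p₂ = l_75/l_70 = 454716/554976 = 0.819344.
P(exactly one) = p₁(1−p₂) + (1−p₁)p₂ = 0.094112 + 0.392509 = 0.486621.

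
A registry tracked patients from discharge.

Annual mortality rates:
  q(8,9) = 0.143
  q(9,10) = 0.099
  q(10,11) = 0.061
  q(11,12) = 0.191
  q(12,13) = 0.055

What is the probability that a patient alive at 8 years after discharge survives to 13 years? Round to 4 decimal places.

0.5543

The overall survival probability is (1 − 0.143) × (1 − 0.099) × (1 − 0.061) × (1 − 0.191) × (1 − 0.055).
= 0.857 × 0.901 × 0.939 × 0.809 × 0.945 = 0.554308.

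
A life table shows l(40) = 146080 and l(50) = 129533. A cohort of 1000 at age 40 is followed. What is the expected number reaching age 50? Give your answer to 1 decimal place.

The relevant probability is 129533/146080 = 0.886726.
Expected number = 1000 × 0.886726 = 886.7.

886.7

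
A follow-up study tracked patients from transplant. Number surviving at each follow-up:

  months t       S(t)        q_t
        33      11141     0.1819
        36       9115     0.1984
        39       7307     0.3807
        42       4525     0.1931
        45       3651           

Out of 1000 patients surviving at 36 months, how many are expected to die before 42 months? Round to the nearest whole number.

504

The relevant probability is 1 − 4525/9115 = 0.503566.
Expected number = 1000 × 0.503566 = 504.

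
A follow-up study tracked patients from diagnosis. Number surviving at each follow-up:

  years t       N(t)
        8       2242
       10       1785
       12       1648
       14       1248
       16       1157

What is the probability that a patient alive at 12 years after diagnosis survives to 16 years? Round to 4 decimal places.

0.7021

The conditional survival probability is N(16)/N(12) = 1157/1648 = 0.702063.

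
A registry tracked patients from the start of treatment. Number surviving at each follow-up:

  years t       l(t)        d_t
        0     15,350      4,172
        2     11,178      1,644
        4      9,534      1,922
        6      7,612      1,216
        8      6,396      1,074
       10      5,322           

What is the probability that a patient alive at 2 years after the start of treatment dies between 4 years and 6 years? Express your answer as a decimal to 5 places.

This is the probability of reaching 4 but not 6, conditional on being alive at 2: (l(4) − l(6)) / l(2).
= (9,534 − 7,612) / 11,178 = 1,922 / 11,178 = 0.171945.

0.17194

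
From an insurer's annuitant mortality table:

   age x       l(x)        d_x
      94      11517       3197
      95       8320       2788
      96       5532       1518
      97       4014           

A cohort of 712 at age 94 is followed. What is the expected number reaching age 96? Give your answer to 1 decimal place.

The relevant probability is 5532/11517 = 0.480333.
Expected number = 712 × 0.480333 = 342.0.

342.0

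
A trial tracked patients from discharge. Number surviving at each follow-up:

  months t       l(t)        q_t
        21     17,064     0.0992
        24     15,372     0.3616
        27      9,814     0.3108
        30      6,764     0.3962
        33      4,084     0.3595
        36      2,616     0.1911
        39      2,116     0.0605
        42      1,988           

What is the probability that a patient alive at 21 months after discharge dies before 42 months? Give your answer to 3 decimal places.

P(die before 42 | alive at 21) = 1 − l(42)/l(21) = 1 − 1,988/17,064 = (15,076)/17,064 = 0.883497.

0.883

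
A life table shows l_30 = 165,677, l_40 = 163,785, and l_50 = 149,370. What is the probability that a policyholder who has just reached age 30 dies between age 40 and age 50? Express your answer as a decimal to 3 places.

This is the probability of reaching 40 but not 50, conditional on being alive at 30: (l_40 − l_50) / l_30.
= (163,785 − 149,370) / 165,677 = 14,415 / 165,677 = 0.087007.

0.087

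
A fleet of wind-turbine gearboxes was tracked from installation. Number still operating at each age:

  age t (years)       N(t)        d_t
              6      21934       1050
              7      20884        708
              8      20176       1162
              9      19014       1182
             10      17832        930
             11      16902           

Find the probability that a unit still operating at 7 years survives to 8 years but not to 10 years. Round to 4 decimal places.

This is the probability of reaching 8 but not 10, conditional on being operational at 7: (N(8) − N(10)) / N(7).
= (20176 − 17832) / 20884 = 2344 / 20884 = 0.112239.

0.1122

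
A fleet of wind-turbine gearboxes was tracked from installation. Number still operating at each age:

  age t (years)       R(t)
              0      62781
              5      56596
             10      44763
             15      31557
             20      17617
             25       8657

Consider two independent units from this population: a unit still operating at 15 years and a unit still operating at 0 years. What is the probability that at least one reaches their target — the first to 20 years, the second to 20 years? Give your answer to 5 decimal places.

p₁ = R(20)/R(15) = 17617/31557 = 0.558260; p₂ = R(20)/R(0) = 17617/62781 = 0.280610.
P(at least one) = 1 − (1−p₁)(1−p₂) = 1 − 0.441740 × 0.719390 = 0.682217.

0.68222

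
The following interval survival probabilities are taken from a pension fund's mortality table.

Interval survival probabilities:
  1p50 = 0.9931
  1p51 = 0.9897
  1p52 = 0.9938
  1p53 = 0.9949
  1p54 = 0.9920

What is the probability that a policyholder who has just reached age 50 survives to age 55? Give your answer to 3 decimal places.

5p50 = 0.9931 × 0.9897 × 0.9938 × 0.9949 × 0.9920.
= 0.964021.

0.964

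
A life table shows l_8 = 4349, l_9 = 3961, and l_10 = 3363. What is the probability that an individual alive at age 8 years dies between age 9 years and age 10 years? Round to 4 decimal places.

This is the probability of reaching 9 but not 10, conditional on being alive at 8: (l_9 − l_10) / l_8.
= (3961 − 3363) / 4349 = 598 / 4349 = 0.137503.

0.1375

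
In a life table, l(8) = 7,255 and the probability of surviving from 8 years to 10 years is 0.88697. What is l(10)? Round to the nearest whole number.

6435

l(10) = l(8) × p = 7,255 × 0.88697 = 6435.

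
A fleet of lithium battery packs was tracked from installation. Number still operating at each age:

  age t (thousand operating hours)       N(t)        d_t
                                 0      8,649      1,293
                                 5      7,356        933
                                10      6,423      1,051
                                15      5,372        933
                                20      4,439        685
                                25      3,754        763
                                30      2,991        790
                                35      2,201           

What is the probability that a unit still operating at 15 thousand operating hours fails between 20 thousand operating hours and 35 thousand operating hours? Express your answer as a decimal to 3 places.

This is the probability of reaching 20 but not 35, conditional on being operational at 15: (N(20) − N(35)) / N(15).
= (4,439 − 2,201) / 5,372 = 2,238 / 5,372 = 0.416605.

0.417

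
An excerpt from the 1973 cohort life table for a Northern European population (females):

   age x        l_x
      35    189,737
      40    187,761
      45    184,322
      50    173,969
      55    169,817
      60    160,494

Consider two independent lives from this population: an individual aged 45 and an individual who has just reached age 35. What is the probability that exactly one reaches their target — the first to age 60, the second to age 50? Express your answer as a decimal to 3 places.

0.191

p₁ = l_60/l_45 = 160,494/184,322 = 0.870726; p₂ = l_50/l_35 = 173,969/189,737 = 0.916895.
P(exactly one) = p₁(1−p₂) + (1−p₁)p₂ = 0.072362 + 0.118531 = 0.190892.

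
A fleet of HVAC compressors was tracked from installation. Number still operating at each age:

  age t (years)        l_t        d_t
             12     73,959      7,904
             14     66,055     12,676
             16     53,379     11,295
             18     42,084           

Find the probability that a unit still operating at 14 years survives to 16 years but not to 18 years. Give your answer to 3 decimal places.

This is the probability of reaching 16 but not 18, conditional on being operational at 14: (l_16 − l_18) / l_14.
= (53,379 − 42,084) / 66,055 = 11,295 / 66,055 = 0.170994.

0.171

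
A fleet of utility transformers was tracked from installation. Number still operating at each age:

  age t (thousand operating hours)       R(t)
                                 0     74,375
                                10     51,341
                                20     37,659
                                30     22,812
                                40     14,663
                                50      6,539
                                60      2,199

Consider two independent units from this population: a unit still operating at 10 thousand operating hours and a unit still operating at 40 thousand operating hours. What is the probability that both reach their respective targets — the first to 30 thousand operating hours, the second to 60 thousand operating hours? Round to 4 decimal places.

0.0666

p₁ = R(30)/R(10) = 22,812/51,341 = 0.444323; p₂ = R(60)/R(40) = 2,199/14,663 = 0.149969.
P(both) = p₁ × p₂ = 0.444323 × 0.149969 = 0.066635.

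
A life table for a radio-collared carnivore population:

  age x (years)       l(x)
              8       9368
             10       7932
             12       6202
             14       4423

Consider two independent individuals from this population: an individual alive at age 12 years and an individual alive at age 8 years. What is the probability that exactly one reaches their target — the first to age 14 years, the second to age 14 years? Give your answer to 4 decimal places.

0.5119

p₁ = l(14)/l(12) = 4423/6202 = 0.713157; p₂ = l(14)/l(8) = 4423/9368 = 0.472139.
P(exactly one) = p₁(1−p₂) + (1−p₁)p₂ = 0.376448 + 0.135430 = 0.511878.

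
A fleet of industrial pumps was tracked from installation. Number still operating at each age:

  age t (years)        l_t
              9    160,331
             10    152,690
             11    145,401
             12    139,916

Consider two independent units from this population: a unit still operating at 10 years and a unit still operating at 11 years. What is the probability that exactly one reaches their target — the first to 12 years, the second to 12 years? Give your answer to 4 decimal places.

p₁ = l_12/l_10 = 139,916/152,690 = 0.916340; p₂ = l_12/l_11 = 139,916/145,401 = 0.962277.
P(exactly one) = p₁(1−p₂) + (1−p₁)p₂ = 0.034567 + 0.080504 = 0.115071.

0.1151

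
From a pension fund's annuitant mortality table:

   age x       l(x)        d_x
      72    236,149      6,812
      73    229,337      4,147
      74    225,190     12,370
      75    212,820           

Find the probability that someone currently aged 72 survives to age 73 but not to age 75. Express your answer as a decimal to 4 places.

This is the probability of reaching 73 but not 75, conditional on being alive at 72: (l(73) − l(75)) / l(72).
= (229,337 − 212,820) / 236,149 = 16,517 / 236,149 = 0.069943.

0.0699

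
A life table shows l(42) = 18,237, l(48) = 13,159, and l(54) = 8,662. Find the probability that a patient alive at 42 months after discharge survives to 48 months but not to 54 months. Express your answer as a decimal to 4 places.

0.2466

This is the probability of reaching 48 but not 54, conditional on being alive at 42: (l(48) − l(54)) / l(42).
= (13,159 − 8,662) / 18,237 = 4,497 / 18,237 = 0.246587.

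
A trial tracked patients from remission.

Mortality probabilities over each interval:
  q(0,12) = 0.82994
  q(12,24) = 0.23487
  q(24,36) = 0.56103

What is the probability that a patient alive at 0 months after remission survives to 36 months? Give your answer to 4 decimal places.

0.0571

The overall survival probability is (1 − 0.82994) × (1 − 0.23487) × (1 − 0.56103).
= 0.17006 × 0.76513 × 0.43897 = 0.057118.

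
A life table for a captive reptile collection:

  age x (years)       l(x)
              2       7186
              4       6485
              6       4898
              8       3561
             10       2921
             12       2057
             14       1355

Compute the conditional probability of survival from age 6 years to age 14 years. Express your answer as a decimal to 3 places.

0.277

The conditional survival probability is l(14)/l(6) = 1355/4898 = 0.276644.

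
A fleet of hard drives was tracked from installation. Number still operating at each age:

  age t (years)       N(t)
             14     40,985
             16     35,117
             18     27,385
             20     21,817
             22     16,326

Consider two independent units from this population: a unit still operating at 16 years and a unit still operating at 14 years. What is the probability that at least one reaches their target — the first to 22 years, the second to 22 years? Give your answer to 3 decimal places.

p₁ = N(22)/N(16) = 16,326/35,117 = 0.464903; p₂ = N(22)/N(14) = 16,326/40,985 = 0.398341.
P(at least one) = 1 − (1−p₁)(1−p₂) = 1 − 0.535097 × 0.601659 = 0.678054.

0.678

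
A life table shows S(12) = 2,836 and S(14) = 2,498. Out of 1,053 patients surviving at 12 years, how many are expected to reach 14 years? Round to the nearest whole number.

928

The relevant probability is 2,498/2,836 = 0.880818.
Expected number = 1,053 × 0.880818 = 928.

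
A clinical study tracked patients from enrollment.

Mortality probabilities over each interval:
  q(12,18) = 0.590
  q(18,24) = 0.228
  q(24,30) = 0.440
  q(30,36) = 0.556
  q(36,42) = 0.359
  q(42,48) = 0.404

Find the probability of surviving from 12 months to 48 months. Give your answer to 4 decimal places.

0.0301

Chaining the interval survival probabilities: (1 − 0.590) × (1 − 0.228) × (1 − 0.440) × (1 − 0.556) × (1 − 0.359) × (1 − 0.404).
= 0.410 × 0.772 × 0.560 × 0.444 × 0.641 × 0.596 = 0.030066.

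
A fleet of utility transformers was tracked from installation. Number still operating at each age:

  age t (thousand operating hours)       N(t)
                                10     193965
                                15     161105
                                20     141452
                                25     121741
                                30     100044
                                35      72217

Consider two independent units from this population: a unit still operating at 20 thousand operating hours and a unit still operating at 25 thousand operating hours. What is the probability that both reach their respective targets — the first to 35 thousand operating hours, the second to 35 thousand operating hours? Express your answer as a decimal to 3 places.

p₁ = N(35)/N(20) = 72217/141452 = 0.510541; p₂ = N(35)/N(25) = 72217/121741 = 0.593202.
P(both) = p₁ × p₂ = 0.510541 × 0.593202 = 0.302854.

0.303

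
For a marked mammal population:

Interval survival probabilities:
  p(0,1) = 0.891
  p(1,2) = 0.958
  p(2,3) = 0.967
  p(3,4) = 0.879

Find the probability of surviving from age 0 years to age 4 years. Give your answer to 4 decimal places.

0.7255

P(survive 0→4) = 0.891 × 0.958 × 0.967 × 0.879.
= 0.725535.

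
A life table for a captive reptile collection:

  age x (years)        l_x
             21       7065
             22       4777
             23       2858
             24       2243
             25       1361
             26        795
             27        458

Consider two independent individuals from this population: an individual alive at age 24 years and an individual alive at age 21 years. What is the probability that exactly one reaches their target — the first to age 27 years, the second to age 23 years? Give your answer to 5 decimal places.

p₁ = l_27/l_24 = 458/2243 = 0.204191; p₂ = l_23/l_21 = 2858/7065 = 0.404529.
P(exactly one) = p₁(1−p₂) + (1−p₁)p₂ = 0.121590 + 0.321928 = 0.443518.

0.44352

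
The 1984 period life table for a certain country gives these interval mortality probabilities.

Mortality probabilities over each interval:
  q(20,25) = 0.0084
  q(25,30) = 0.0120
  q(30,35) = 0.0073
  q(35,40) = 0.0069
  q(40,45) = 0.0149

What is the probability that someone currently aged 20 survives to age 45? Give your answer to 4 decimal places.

P(survive 20→45) = (1 − 0.0084) × (1 − 0.0120) × (1 − 0.0073) × (1 − 0.0069) × (1 − 0.0149).
= 0.9916 × 0.9880 × 0.9927 × 0.9931 × 0.9851 = 0.951447.

0.9514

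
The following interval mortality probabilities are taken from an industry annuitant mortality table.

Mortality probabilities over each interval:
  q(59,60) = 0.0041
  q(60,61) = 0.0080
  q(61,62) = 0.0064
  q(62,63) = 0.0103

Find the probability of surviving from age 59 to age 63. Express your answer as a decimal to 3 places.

Chaining the interval survival probabilities: (1 − 0.0041) × (1 − 0.0080) × (1 − 0.0064) × (1 − 0.0103).
= 0.9959 × 0.9920 × 0.9936 × 0.9897 = 0.971499.

0.971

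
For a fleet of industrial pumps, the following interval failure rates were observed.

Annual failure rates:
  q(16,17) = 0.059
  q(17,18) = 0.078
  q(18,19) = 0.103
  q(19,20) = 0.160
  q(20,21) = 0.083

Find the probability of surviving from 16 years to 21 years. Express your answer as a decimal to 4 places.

P(survive 16→21) = (1 − 0.059) × (1 − 0.078) × (1 − 0.103) × (1 − 0.160) × (1 − 0.083).
= 0.941 × 0.922 × 0.897 × 0.840 × 0.917 = 0.599462.

0.5995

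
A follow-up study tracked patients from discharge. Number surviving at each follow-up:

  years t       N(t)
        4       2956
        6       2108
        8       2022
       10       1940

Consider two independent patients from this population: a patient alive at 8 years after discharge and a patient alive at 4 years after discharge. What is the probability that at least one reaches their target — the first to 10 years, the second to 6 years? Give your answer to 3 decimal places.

0.988

p₁ = N(10)/N(8) = 1940/2022 = 0.959446; p₂ = N(6)/N(4) = 2108/2956 = 0.713126.
P(at least one) = 1 − (1−p₁)(1−p₂) = 1 − 0.040554 × 0.286874 = 0.988366.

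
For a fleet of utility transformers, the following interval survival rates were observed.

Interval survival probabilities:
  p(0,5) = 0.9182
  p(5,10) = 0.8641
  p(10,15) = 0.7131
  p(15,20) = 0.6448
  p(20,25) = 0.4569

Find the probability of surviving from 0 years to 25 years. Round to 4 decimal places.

Survival from 0 to 25 is the product of surviving each interval: 0.9182 × 0.8641 × 0.7131 × 0.6448 × 0.4569.
= 0.166686.

0.1667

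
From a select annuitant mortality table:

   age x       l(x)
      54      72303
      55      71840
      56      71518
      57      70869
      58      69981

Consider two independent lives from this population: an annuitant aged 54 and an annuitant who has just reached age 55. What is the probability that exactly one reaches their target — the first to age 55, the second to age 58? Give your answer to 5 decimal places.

p₁ = l(55)/l(54) = 71840/72303 = 0.993596; p₂ = l(58)/l(55) = 69981/71840 = 0.974123.
P(exactly one) = p₁(1−p₂) + (1−p₁)p₂ = 0.025711 + 0.006238 = 0.031950.

0.03195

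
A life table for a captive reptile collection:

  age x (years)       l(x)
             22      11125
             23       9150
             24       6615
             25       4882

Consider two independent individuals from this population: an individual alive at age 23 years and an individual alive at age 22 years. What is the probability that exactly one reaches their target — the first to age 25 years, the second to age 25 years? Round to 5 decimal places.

0.50410

p₁ = l(25)/l(23) = 4882/9150 = 0.533552; p₂ = l(25)/l(22) = 4882/11125 = 0.438831.
P(exactly one) = p₁(1−p₂) + (1−p₁)p₂ = 0.299413 + 0.204692 = 0.504105.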